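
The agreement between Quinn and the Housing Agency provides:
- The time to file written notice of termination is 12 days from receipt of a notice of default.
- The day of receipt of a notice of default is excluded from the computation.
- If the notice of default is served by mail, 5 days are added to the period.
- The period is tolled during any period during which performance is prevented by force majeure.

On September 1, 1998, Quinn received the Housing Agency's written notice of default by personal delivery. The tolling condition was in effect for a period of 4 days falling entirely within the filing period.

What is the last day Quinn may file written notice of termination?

12 days after September 1, 1998 is September 13, 1998.
Service was not by mail, so no mail extension applies.
Tolling adds 4 days: September 13, 1998 + 4 days = September 17, 1998.

September 17, 1998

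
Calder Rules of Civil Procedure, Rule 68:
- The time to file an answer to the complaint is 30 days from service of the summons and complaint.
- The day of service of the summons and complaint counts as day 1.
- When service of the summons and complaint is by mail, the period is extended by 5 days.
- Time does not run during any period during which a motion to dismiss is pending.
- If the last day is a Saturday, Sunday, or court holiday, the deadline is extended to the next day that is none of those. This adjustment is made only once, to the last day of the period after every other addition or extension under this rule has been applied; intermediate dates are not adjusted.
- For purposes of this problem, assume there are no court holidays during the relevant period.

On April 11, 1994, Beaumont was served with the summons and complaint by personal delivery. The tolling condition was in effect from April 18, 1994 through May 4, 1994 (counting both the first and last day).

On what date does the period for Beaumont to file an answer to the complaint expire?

Counting April 11, 1994 as day 1, day 30 is May 10, 1994.
Service was not by mail, so no mail extension applies.
From April 18, 1994 through May 4, 1994 inclusive is 17 days; tolling adds 17 days: May 10, 1994 + 17 days = May 27, 1994.
May 27, 1994 is a Friday and not a court holiday, so no extension applies.

May 27, 1994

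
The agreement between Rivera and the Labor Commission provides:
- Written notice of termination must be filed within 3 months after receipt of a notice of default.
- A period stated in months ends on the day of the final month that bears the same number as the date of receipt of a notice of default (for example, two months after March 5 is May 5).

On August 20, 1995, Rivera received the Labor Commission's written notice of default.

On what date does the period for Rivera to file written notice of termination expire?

3 months after August 20, 1995 is November 20, 1995.

November 20, 1995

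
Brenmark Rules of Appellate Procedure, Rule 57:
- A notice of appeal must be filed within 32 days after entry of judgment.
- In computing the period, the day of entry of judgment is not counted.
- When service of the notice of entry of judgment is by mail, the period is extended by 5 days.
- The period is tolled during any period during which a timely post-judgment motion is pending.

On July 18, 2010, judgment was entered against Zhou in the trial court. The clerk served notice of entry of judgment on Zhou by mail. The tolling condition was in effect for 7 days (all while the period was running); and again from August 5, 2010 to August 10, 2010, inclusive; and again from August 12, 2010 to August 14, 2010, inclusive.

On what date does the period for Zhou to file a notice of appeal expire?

32 days after July 18, 2010 is August 19, 2010.
Service was by mail, adding 5 days: August 19, 2010 + 5 days = August 24, 2010.
Tolling adds 7 days: August 24, 2010 + 7 days = August 31, 2010.
From August 5, 2010 through August 10, 2010 inclusive is 6 days; tolling adds 6 days: August 31, 2010 + 6 days = September 6, 2010.
From August 12, 2010 through August 14, 2010 inclusive is 3 days; tolling adds 3 days: September 6, 2010 + 3 days = September 9, 2010.

September 9, 2010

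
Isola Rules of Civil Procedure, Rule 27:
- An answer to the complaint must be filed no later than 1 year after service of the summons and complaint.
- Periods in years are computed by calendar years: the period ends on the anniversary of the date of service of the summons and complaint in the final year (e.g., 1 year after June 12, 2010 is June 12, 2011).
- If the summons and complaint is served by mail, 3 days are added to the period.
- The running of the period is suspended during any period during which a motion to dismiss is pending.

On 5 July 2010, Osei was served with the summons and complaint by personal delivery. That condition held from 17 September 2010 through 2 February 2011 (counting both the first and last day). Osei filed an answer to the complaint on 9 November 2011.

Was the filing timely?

1 year after 5 July 2010 is July 5, 2011.
Service was not by mail, so no mail extension applies.
From September 17, 2010 through February 2, 2011 inclusive is 139 days; tolling adds 139 days: July 5, 2011 + 139 days = November 21, 2011.
The deadline is November 21, 2011; the filing on November 9, 2011 is on or before that date.

Yes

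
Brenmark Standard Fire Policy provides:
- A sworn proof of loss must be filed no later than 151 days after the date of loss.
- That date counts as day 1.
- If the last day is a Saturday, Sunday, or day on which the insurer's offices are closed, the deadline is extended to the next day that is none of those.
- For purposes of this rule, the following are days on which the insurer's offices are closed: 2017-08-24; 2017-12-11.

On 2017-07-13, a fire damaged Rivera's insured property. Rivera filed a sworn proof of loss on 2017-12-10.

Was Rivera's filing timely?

Yes

Counting 2017-07-13 as day 1, day 151 is December 10, 2017.
December 10, 2017 is Sunday; December 11, 2017 is a listed holiday. The next qualifying day is December 12, 2017.
The deadline is December 12, 2017; the filing on December 10, 2017 is on or before that date.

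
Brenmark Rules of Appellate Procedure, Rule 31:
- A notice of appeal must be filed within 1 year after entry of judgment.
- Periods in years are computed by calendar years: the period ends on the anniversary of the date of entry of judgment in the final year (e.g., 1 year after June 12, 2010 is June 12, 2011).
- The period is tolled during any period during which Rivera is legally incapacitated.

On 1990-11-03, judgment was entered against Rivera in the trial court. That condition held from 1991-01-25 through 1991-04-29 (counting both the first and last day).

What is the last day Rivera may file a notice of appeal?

1 year after 1990-11-03 is November 3, 1991.
From January 25, 1991 through April 29, 1991 inclusive is 95 days; tolling adds 95 days: November 3, 1991 + 95 days = February 6, 1992.

February 6, 1992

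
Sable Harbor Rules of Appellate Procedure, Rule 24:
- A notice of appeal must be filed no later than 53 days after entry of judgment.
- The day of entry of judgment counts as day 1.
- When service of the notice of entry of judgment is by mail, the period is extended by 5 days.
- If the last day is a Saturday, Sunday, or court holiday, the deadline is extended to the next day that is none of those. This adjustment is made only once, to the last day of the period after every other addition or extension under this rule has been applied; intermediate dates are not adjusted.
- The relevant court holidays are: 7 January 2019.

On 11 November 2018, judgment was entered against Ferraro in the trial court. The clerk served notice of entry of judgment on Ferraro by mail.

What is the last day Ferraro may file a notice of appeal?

January 8, 2019

Counting 11 November 2018 as day 1, day 53 is January 2, 2019.
Service was by mail, adding 5 days: January 2, 2019 + 5 days = January 7, 2019.
January 7, 2019 is a listed holiday. The next qualifying day is January 8, 2019.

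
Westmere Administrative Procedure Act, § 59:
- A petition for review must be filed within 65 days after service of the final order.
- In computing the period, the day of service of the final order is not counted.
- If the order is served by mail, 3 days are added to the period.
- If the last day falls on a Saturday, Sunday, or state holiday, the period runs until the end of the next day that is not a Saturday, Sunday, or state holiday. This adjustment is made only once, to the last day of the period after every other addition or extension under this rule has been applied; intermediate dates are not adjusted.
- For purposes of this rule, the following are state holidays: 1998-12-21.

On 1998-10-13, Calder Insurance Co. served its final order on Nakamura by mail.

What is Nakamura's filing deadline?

December 22, 1998

65 days after 1998-10-13 is December 17, 1998.
Service was by mail, adding 3 days: December 17, 1998 + 3 days = December 20, 1998.
December 20, 1998 is Sunday; December 21, 1998 is a listed holiday. The next qualifying day is December 22, 1998.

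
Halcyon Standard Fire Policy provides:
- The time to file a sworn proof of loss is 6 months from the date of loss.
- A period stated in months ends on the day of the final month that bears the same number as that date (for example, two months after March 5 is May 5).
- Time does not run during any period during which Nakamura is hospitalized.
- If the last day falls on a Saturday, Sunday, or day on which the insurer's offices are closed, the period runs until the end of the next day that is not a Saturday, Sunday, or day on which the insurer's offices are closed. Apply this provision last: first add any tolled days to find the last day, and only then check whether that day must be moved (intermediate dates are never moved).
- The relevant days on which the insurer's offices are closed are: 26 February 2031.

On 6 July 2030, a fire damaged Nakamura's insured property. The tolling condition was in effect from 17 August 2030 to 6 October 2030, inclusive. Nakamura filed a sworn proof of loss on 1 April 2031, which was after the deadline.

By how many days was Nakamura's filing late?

6 months after 6 July 2030 is January 6, 2031.
From August 17, 2030 through October 6, 2030 inclusive is 51 days; tolling adds 51 days: January 6, 2031 + 51 days = February 26, 2031.
February 26, 2031 is a listed holiday. The next qualifying day is February 27, 2031.
The deadline is February 27, 2031; from February 27, 2031 to April 1, 2031 is 33 days.

33 days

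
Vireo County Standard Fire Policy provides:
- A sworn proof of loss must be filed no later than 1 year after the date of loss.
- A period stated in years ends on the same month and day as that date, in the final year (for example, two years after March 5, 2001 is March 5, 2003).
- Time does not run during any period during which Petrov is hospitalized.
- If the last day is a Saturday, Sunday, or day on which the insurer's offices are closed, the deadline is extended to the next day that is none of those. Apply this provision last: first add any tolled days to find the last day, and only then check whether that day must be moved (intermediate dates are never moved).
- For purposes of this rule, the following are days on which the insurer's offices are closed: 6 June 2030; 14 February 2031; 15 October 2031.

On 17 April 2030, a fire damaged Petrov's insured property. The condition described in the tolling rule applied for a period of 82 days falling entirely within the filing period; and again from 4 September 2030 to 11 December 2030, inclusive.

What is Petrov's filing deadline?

October 16, 2031

1 year after 17 April 2030 is April 17, 2031.
Tolling adds 82 days: April 17, 2031 + 82 days = July 8, 2031.
From September 4, 2030 through December 11, 2030 inclusive is 99 days; tolling adds 99 days: July 8, 2031 + 99 days = October 15, 2031.
October 15, 2031 is a listed holiday. The next qualifying day is October 16, 2031.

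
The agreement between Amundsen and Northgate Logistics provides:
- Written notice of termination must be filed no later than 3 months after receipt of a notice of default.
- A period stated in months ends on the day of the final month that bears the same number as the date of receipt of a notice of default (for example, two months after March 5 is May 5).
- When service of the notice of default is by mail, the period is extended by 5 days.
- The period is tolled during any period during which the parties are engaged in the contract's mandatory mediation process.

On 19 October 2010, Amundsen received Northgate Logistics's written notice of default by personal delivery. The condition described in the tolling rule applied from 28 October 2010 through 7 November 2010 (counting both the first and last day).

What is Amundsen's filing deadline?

3 months after 19 October 2010 is January 19, 2011.
Service was not by mail, so no mail extension applies.
From October 28, 2010 through November 7, 2010 inclusive is 11 days; tolling adds 11 days: January 19, 2011 + 11 days = January 30, 2011.

January 30, 2011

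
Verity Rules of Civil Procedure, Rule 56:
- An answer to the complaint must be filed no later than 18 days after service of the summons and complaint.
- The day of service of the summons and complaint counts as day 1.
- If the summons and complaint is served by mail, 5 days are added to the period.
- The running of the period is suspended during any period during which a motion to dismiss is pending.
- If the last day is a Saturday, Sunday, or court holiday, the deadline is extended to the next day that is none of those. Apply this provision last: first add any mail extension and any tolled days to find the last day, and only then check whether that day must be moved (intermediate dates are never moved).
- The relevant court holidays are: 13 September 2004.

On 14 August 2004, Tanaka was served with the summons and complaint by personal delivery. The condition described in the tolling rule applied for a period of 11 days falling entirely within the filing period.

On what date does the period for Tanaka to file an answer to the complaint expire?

September 14, 2004

Counting 14 August 2004 as day 1, day 18 is August 31, 2004.
Service was not by mail, so no mail extension applies.
Tolling adds 11 days: August 31, 2004 + 11 days = September 11, 2004.
September 11, 2004 is Saturday; September 12, 2004 is Sunday; September 13, 2004 is a listed holiday. The next qualifying day is September 14, 2004.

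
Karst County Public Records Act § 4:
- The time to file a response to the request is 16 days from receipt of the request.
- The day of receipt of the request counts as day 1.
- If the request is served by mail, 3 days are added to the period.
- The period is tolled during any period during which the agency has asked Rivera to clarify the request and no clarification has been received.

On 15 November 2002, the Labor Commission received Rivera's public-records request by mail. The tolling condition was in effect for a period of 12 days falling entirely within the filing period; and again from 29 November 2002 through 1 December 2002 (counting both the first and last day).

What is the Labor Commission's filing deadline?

December 18, 2002

Counting 15 November 2002 as day 1, day 16 is November 30, 2002.
Service was by mail, adding 3 days: November 30, 2002 + 3 days = December 3, 2002.
Tolling adds 12 days: December 3, 2002 + 12 days = December 15, 2002.
From November 29, 2002 through December 1, 2002 inclusive is 3 days; tolling adds 3 days: December 15, 2002 + 3 days = December 18, 2002.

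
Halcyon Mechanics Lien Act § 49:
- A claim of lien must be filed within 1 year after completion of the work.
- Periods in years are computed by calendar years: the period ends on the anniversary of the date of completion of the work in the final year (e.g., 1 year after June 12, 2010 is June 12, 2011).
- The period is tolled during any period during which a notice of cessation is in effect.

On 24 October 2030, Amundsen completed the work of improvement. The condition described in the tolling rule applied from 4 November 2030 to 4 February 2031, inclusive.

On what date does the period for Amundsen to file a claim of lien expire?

January 25, 2032

1 year after 24 October 2030 is October 24, 2031.
From November 4, 2030 through February 4, 2031 inclusive is 93 days; tolling adds 93 days: October 24, 2031 + 93 days = January 25, 2032.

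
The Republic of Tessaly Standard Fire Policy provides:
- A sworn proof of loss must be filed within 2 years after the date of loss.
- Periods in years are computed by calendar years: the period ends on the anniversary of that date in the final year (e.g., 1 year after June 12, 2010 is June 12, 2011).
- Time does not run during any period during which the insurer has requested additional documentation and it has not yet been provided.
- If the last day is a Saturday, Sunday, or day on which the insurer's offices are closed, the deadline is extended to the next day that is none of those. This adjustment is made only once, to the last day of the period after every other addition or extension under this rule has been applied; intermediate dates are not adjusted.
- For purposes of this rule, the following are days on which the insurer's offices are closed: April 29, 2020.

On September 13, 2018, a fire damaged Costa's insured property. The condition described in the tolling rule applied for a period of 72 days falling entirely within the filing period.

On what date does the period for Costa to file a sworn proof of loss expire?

November 24, 2020

2 years after September 13, 2018 is September 13, 2020.
Tolling adds 72 days: September 13, 2020 + 72 days = November 24, 2020.
November 24, 2020 is a Tuesday and not a day on which the insurer's offices are closed, so no extension applies.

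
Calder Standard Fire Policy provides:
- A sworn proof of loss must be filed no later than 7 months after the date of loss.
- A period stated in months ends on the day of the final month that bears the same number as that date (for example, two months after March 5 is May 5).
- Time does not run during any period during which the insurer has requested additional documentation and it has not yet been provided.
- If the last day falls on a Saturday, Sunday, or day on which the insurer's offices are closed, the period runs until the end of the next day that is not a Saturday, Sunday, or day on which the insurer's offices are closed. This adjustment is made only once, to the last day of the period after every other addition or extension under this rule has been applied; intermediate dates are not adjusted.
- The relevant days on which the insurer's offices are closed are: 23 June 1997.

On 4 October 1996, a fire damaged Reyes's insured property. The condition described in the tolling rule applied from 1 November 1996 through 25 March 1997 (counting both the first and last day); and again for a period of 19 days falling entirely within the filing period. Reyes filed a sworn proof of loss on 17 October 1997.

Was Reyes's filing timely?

7 months after 4 October 1996 is May 4, 1997.
From November 1, 1996 through March 25, 1997 inclusive is 145 days; tolling adds 145 days: May 4, 1997 + 145 days = September 26, 1997.
Tolling adds 19 days: September 26, 1997 + 19 days = October 15, 1997.
October 15, 1997 is a Wednesday and not a day on which the insurer's offices are closed, so no extension applies.
The deadline is October 15, 1997; the filing on October 17, 1997 is after that date.

No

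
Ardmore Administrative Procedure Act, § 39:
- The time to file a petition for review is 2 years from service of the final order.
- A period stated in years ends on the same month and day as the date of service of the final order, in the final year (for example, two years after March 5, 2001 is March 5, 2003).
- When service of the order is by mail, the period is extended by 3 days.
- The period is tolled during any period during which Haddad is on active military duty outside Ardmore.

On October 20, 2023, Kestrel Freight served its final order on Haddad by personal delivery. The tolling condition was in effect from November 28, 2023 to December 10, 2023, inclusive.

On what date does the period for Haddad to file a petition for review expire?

2 years after October 20, 2023 is October 20, 2025.
Service was not by mail, so no mail extension applies.
From November 28, 2023 through December 10, 2023 inclusive is 13 days; tolling adds 13 days: October 20, 2025 + 13 days = November 2, 2025.

November 2, 2025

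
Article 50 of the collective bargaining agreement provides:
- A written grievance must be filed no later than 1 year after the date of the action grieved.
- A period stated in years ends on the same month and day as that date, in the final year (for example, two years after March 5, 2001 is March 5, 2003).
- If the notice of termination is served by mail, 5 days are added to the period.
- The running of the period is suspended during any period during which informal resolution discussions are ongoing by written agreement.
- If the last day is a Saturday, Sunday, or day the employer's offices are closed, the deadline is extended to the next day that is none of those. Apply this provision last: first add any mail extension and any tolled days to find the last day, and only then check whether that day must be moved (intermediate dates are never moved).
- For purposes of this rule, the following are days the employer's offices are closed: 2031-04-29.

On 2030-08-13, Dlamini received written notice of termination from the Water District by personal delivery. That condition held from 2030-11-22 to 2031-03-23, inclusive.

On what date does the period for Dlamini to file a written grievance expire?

1 year after 2030-08-13 is August 13, 2031.
Service was not by mail, so no mail extension applies.
From November 22, 2030 through March 23, 2031 inclusive is 122 days; tolling adds 122 days: August 13, 2031 + 122 days = December 13, 2031.
December 13, 2031 is Saturday; December 14, 2031 is Sunday. The next qualifying day is December 15, 2031.

December 15, 2031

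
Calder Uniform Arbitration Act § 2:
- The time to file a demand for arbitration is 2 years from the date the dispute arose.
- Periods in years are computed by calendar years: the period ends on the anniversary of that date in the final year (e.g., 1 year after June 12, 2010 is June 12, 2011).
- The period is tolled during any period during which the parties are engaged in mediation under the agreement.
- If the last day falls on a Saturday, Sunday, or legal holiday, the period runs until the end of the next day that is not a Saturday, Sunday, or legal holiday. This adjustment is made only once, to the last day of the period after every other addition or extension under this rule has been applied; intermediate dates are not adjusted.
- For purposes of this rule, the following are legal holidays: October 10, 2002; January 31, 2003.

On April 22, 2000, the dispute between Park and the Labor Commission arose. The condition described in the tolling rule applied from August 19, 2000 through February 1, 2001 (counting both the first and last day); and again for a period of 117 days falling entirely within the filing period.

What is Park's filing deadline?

2 years after April 22, 2000 is April 22, 2002.
From August 19, 2000 through February 1, 2001 inclusive is 167 days; tolling adds 167 days: April 22, 2002 + 167 days = October 6, 2002.
Tolling adds 117 days: October 6, 2002 + 117 days = January 31, 2003.
January 31, 2003 is a listed holiday; February 1, 2003 is Saturday; February 2, 2003 is Sunday. The next qualifying day is February 3, 2003.

February 3, 2003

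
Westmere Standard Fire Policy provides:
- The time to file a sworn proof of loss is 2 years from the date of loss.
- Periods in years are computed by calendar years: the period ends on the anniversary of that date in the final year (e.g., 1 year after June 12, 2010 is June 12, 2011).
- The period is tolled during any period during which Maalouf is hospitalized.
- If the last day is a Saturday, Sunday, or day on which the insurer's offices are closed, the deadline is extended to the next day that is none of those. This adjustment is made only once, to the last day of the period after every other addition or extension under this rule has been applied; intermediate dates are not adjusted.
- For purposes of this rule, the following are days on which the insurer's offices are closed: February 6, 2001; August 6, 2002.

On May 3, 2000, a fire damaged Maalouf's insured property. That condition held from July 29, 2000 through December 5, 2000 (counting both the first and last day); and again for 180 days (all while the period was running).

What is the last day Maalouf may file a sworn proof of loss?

March 10, 2003

2 years after May 3, 2000 is May 3, 2002.
From July 29, 2000 through December 5, 2000 inclusive is 130 days; tolling adds 130 days: May 3, 2002 + 130 days = September 10, 2002.
Tolling adds 180 days: September 10, 2002 + 180 days = March 9, 2003.
March 9, 2003 is Sunday. The next qualifying day is March 10, 2003.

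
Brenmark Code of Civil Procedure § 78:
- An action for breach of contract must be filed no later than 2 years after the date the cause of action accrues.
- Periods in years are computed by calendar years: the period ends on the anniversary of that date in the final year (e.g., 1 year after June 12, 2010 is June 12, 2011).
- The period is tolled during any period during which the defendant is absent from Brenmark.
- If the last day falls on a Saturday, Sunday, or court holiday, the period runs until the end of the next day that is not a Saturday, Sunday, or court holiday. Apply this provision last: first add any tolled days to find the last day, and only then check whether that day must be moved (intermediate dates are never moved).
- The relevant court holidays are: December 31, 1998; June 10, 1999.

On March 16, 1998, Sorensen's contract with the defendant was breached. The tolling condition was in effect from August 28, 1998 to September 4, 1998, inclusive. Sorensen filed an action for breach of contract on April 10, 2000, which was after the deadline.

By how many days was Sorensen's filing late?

2 years after March 16, 1998 is March 16, 2000.
From August 28, 1998 through September 4, 1998 inclusive is 8 days; tolling adds 8 days: March 16, 2000 + 8 days = March 24, 2000.
March 24, 2000 is a Friday and not a court holiday, so no extension applies.
The deadline is March 24, 2000; from March 24, 2000 to April 10, 2000 is 17 days.

17 days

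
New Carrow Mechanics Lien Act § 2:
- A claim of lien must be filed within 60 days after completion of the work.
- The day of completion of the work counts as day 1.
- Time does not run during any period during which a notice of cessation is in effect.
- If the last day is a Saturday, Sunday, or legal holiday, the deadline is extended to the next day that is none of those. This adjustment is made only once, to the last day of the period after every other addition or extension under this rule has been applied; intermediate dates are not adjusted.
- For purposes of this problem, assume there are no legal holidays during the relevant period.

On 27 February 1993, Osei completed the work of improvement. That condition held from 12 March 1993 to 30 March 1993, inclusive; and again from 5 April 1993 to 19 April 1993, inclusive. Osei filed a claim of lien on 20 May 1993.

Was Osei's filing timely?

Yes

Counting 27 February 1993 as day 1, day 60 is April 27, 1993.
From March 12, 1993 through March 30, 1993 inclusive is 19 days; tolling adds 19 days: April 27, 1993 + 19 days = May 16, 1993.
From April 5, 1993 through April 19, 1993 inclusive is 15 days; tolling adds 15 days: May 16, 1993 + 15 days = May 31, 1993.
May 31, 1993 is a Monday and not a legal holiday, so no extension applies.
The deadline is May 31, 1993; the filing on May 20, 1993 is on or before that date.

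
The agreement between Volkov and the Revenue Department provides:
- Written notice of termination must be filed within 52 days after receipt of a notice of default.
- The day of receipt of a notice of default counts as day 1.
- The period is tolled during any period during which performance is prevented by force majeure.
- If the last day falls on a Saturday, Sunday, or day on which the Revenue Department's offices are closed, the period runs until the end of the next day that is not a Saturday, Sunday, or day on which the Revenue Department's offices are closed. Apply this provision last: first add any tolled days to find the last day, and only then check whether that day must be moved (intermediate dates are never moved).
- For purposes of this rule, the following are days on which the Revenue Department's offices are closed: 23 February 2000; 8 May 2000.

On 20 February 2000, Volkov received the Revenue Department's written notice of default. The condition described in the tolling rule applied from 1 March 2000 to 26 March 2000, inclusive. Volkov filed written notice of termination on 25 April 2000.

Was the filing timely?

Yes

Counting 20 February 2000 as day 1, day 52 is April 11, 2000.
From March 1, 2000 through March 26, 2000 inclusive is 26 days; tolling adds 26 days: April 11, 2000 + 26 days = May 7, 2000.
May 7, 2000 is Sunday; May 8, 2000 is a listed holiday. The next qualifying day is May 9, 2000.
The deadline is May 9, 2000; the filing on April 25, 2000 is on or before that date.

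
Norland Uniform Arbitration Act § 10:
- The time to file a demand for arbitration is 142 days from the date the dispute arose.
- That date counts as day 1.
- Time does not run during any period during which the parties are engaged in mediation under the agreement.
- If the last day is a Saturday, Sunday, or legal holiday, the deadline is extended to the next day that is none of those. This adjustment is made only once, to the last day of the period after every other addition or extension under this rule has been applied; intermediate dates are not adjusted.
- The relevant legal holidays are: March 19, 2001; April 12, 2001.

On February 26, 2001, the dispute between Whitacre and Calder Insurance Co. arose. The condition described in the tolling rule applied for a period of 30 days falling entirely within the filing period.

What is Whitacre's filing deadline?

Counting February 26, 2001 as day 1, day 142 is July 17, 2001.
Tolling adds 30 days: July 17, 2001 + 30 days = August 16, 2001.
August 16, 2001 is a Thursday and not a legal holiday, so no extension applies.

August 16, 2001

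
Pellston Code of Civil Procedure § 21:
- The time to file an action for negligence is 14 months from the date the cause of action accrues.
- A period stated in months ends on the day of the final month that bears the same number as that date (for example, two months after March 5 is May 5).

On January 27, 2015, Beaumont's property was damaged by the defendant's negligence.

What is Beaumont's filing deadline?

14 months after January 27, 2015 is March 27, 2016.

March 27, 2016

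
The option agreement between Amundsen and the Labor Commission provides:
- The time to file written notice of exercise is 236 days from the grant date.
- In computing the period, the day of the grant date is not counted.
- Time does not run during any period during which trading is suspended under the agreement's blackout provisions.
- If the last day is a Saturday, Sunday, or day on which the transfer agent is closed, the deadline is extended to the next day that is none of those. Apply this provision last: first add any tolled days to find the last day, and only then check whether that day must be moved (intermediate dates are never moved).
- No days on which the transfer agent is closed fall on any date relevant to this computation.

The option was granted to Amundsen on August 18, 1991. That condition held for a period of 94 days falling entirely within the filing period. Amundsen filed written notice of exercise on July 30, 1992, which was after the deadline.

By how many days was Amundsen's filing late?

236 days after August 18, 1991 is April 10, 1992.
Tolling adds 94 days: April 10, 1992 + 94 days = July 13, 1992.
July 13, 1992 is a Monday and not a day on which the transfer agent is closed, so no extension applies.
The deadline is July 13, 1992; from July 13, 1992 to July 30, 1992 is 17 days.

17 days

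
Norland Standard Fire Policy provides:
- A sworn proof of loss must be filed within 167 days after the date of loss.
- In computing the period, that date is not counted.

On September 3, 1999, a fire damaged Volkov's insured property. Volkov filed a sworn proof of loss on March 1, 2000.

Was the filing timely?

No

167 days after September 3, 1999 is February 17, 2000.
The deadline is February 17, 2000; the filing on March 1, 2000 is after that date.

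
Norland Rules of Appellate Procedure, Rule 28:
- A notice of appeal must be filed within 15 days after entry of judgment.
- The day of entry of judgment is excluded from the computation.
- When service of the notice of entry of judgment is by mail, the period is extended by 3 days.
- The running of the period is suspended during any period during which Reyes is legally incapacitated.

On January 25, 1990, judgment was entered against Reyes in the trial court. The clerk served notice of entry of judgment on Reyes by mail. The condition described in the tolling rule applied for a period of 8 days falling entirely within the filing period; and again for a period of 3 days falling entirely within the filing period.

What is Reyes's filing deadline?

February 23, 1990

15 days after January 25, 1990 is February 9, 1990.
Service was by mail, adding 3 days: February 9, 1990 + 3 days = February 12, 1990.
Tolling adds 8 days: February 12, 1990 + 8 days = February 20, 1990.
Tolling adds 3 days: February 20, 1990 + 3 days = February 23, 1990.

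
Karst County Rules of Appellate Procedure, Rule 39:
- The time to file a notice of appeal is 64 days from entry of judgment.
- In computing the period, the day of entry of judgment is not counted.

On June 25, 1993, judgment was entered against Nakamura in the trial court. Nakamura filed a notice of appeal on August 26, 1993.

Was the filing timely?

64 days after June 25, 1993 is August 28, 1993.
The deadline is August 28, 1993; the filing on August 26, 1993 is on or before that date.

Yes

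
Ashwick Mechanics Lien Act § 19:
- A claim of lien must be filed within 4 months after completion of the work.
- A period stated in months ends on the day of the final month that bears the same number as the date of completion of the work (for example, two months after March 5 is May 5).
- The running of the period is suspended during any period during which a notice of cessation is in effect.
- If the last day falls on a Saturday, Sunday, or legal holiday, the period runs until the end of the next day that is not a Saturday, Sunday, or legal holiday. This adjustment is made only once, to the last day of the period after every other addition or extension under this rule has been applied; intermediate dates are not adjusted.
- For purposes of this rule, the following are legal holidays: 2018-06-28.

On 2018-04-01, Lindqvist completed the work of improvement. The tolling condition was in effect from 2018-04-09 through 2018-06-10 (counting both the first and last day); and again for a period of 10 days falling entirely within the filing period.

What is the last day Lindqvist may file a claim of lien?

October 15, 2018

4 months after 2018-04-01 is August 1, 2018.
From April 9, 2018 through June 10, 2018 inclusive is 63 days; tolling adds 63 days: August 1, 2018 + 63 days = October 3, 2018.
Tolling adds 10 days: October 3, 2018 + 10 days = October 13, 2018.
October 13, 2018 is Saturday; October 14, 2018 is Sunday. The next qualifying day is October 15, 2018.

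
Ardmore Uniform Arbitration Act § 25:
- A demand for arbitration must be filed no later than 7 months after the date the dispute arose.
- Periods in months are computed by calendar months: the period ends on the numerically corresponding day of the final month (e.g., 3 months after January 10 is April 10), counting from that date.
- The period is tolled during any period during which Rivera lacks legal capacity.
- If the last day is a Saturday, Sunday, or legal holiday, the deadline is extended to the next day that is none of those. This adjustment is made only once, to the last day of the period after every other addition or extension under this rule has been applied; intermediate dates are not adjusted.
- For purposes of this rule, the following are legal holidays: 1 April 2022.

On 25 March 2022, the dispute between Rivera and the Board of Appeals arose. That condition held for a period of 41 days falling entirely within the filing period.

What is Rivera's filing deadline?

7 months after 25 March 2022 is October 25, 2022.
Tolling adds 41 days: October 25, 2022 + 41 days = December 5, 2022.
December 5, 2022 is a Monday and not a legal holiday, so no extension applies.

December 5, 2022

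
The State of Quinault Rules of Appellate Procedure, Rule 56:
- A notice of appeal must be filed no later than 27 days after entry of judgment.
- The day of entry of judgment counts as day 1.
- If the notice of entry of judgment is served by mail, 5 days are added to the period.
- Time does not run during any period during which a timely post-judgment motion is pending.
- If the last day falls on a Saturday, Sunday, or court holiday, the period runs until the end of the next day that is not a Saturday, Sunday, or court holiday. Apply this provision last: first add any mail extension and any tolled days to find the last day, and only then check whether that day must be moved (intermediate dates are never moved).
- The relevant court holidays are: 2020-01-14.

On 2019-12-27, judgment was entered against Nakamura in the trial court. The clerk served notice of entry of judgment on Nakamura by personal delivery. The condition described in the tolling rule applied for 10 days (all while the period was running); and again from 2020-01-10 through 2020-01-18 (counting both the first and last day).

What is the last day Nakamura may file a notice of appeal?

February 10, 2020

Counting 2019-12-27 as day 1, day 27 is January 22, 2020.
Service was not by mail, so no mail extension applies.
Tolling adds 10 days: January 22, 2020 + 10 days = February 1, 2020.
From January 10, 2020 through January 18, 2020 inclusive is 9 days; tolling adds 9 days: February 1, 2020 + 9 days = February 10, 2020.
February 10, 2020 is a Monday and not a court holiday, so no extension applies.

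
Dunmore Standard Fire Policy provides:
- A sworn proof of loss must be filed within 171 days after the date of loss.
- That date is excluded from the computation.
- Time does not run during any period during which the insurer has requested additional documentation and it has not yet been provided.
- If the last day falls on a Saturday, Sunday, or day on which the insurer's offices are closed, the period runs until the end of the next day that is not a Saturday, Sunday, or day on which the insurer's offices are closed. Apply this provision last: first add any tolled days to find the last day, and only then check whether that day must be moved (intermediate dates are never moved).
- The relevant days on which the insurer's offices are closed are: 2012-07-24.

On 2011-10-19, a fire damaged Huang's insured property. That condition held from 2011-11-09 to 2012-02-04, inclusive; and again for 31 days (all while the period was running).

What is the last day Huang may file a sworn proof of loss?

August 6, 2012

171 days after 2011-10-19 is April 7, 2012.
From November 9, 2011 through February 4, 2012 inclusive is 88 days; tolling adds 88 days: April 7, 2012 + 88 days = July 4, 2012.
Tolling adds 31 days: July 4, 2012 + 31 days = August 4, 2012.
August 4, 2012 is Saturday; August 5, 2012 is Sunday. The next qualifying day is August 6, 2012.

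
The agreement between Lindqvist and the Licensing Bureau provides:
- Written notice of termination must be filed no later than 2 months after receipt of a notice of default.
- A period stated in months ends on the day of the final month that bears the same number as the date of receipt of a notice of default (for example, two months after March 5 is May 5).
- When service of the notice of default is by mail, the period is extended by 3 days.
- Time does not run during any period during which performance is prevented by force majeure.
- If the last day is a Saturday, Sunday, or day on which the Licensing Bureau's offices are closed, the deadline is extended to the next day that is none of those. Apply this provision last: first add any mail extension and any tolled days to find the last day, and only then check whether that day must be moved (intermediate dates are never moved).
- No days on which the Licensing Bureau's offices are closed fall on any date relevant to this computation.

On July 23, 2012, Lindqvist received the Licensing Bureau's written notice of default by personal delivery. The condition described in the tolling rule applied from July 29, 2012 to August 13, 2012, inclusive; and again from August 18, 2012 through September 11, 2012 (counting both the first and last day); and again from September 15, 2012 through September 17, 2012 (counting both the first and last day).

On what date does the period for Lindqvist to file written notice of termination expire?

November 6, 2012

2 months after July 23, 2012 is September 23, 2012.
Service was not by mail, so no mail extension applies.
From July 29, 2012 through August 13, 2012 inclusive is 16 days; tolling adds 16 days: September 23, 2012 + 16 days = October 9, 2012.
From August 18, 2012 through September 11, 2012 inclusive is 25 days; tolling adds 25 days: October 9, 2012 + 25 days = November 3, 2012.
From September 15, 2012 through September 17, 2012 inclusive is 3 days; tolling adds 3 days: November 3, 2012 + 3 days = November 6, 2012.
November 6, 2012 is a Tuesday and not a day on which the Licensing Bureau's offices are closed, so no extension applies.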